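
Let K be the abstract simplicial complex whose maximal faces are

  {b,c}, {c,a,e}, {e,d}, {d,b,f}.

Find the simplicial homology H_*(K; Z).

K has 6 vertices, 8 edges, 2 triangles.
rank ∂_0 = 0, rank ∂_1 = 5 ⇒ b_0 = 6 − 0 − 5 = 1; all invariant factors of ∂_1 are 1 so no torsion. So H_0 = Z.
rank ∂_1 = 5, rank ∂_2 = 2 ⇒ b_1 = 8 − 5 − 2 = 1; all invariant factors of ∂_2 are 1 so no torsion. So H_1 = Z.
rank ∂_2 = 2, rank ∂_3 = 0 ⇒ b_2 = 2 − 2 − 0 = 0. So H_2 = 0.

H_0 ≅ Z,  H_1 ≅ Z,  H_2 = 0.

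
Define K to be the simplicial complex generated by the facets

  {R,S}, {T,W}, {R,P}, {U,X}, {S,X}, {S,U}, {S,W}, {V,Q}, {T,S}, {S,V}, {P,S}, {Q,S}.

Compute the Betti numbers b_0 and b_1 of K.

b_0 = 1, b_1 = 4.

Fix the vertex order P < Q < R < S < T < U < V < W < X and write every simplex with vertices in increasing order. Then dim K = 1 and the simplices of K are:

  0-simplices (9): P, Q, R, S, T, U, V, W, X
  1-simplices (12): PR, PS, QS, QV, RS, ST, SU, SV, SW, SX, TW, UX

Hence C_0 ≅ Z^9, C_1 ≅ Z^12.

Boundary ∂_1: C_1 → C_0 sends each edge [p,q] (with p < q) to q − p. For instance
  ∂SX = X − S.
This gives a 9×12 integer matrix of rank 8; reducing to Smith normal form yields diagonal entries (1,1,1,1,1,1,1,1).

Now H_k = ker ∂_k / im ∂_{k+1}, so:

  H_0: rank C_0 − rank ∂_1 = 9 − 8 = 1, and the invariant factors of ∂_1 are all 1, so H_0 ≅ Z.
  H_1: rank ker ∂_1 − rank ∂_2 = (12 − 8) − 0 = 4, and there is no ∂_2, so H_1 ≅ Z^4.

Hence the Betti numbers are b_0 = 1, b_1 = 4.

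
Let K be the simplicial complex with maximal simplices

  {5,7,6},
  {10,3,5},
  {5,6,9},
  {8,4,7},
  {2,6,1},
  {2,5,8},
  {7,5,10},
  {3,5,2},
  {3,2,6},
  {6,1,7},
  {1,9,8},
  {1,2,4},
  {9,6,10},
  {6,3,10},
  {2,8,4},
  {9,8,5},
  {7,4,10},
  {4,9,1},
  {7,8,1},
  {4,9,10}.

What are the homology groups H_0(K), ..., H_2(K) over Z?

Fix the vertex order 1 < 2 < 3 < 4 < 5 < 6 < 7 < 8 < 9 < 10 and write every simplex with vertices in increasing order. Then dim K = 2 and the simplices of K are:

  0-simplices (10): [1], [2], [3], [4], [5], [6], [7], [8], [9], [10]
  1-simplices (30): (30 of them)
  2-simplices (20): (20 of them)

Hence C_0 ≅ Z^10, C_1 ≅ Z^30, C_2 ≅ Z^20.

∂_1: C_1 → C_0 sends each edge [p,q] (with p < q) to q − p. For instance
  ∂[1,4] = [4] − [1].
The resulting 10×30 matrix has rank 9, and its Smith normal form has invariant factors (1,1,1,1,1,1,1,1,1).

∂_2: C_2 → C_1 sends each 2-simplex [p,q,r] to [q,r] − [p,r] + [p,q]. For instance
  ∂[3,5,10] = [5,10] − [3,10] + [3,5],
  ∂[1,7,8] = [7,8] − [1,8] + [1,7].
The resulting 30×20 matrix has rank 20, and its Smith normal form has invariant factors (1,1,1,1,1,1,1,1,1,1,1,1,1,1,1,1,1,1,1,2).

From H_k ≅ ker(∂_k) / im(∂_{k+1}) we obtain:

  H_0: rank C_0 − rank ∂_1 = 10 − 9 = 1, and the invariant factors of ∂_1 are all 1, so H_0 ≅ Z.
  H_1: rank ker ∂_1 − rank ∂_2 = (30 − 9) − 20 = 1, and ∂_2 has invariant factor 2 > 1, so H_1 ≅ Z × Z/2.
  H_2: rank ker ∂_2 − rank ∂_3 = (20 − 20) − 0 = 0, and there is no ∂_3, so H_2 ≅ 0.

H_0 = Z,  H_1 = Z × Z/2,  H_2 = 0.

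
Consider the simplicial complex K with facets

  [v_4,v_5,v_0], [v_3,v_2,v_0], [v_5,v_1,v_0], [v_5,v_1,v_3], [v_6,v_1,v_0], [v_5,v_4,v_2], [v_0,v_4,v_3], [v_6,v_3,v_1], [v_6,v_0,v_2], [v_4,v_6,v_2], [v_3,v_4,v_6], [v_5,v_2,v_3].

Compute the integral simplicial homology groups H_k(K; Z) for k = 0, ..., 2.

H_0 = Z,  H_1 = Z/2,  H_2 = 0.

Take the total order v_0 < v_1 < v_2 < v_3 < v_4 < v_5 < v_6 on the vertex set. Then K (dimension 2) consists of the simplices:

  0-simplices (7): [v_0], [v_1], [v_2], [v_3], [v_4], [v_5], [v_6]
  1-simplices (18): (18 of them)
  2-simplices (12): (12 of them)

giving chain groups C_0 ≅ Z^7, C_1 ≅ Z^18, C_2 ≅ Z^12.

The boundary map ∂_1: C_1 → C_0 maps an edge to its endpoints' difference, ∂[p,q] = q − p.
This gives a 7×18 integer matrix of rank 6; reducing to Smith normal form yields diagonal entries (1,1,1,1,1,1).

The boundary map ∂_2: C_2 → C_1 acts by ∂[p,q,r] = [q,r] − [p,r] + [p,q]. For instance
  ∂[v_0,v_4,v_5] = [v_4,v_5] − [v_0,v_5] + [v_0,v_4],
  ∂[v_3,v_4,v_6] = [v_4,v_6] − [v_3,v_6] + [v_3,v_4].
The resulting 18×12 matrix has rank 12, and its Smith normal form has invariant factors (1,1,1,1,1,1,1,1,1,1,1,2).

From H_k ≅ ker(∂_k) / im(∂_{k+1}) we obtain:

  H_0: rank C_0 − rank ∂_1 = 7 − 6 = 1, and the invariant factors of ∂_1 are all 1, so H_0 ≅ Z.
  H_1: rank ker ∂_1 − rank ∂_2 = (18 − 6) − 12 = 0, and ∂_2 has invariant factor 2 > 1, so H_1 ≅ Z/2.
  H_2: rank ker ∂_2 − rank ∂_3 = (12 − 12) − 0 = 0, and there is no ∂_3, so H_2 ≅ 0.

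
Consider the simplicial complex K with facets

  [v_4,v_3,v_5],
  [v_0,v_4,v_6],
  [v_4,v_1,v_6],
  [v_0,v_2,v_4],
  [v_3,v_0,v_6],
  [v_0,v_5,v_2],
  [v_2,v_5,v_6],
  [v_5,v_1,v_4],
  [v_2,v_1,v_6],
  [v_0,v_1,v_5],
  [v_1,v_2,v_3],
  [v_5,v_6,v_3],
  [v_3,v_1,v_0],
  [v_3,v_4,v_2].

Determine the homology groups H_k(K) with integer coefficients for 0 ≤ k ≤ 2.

H_0 ≅ Z,  H_1 ≅ Z^2,  H_2 ≅ Z.

We work with the vertex ordering v_0 < v_1 < v_2 < v_3 < v_4 < v_5 < v_6. The simplices of K, each written with vertices in increasing order, are:

  0-simplices (7): [v_0], [v_1], [v_2], [v_3], [v_4], [v_5], [v_6]
  1-simplices (21): (21 of them)
  2-simplices (14): (14 of them)

so the chain groups are C_0 ≅ Z^7, C_1 ≅ Z^21, C_2 ≅ Z^14.

The boundary map ∂_1: C_1 → C_0 maps an edge to its endpoints' difference, ∂[p,q] = q − p.
As a 7×21 matrix over Z this has rank 6, with invariant factors (1,1,1,1,1,1).

∂_2: C_2 → C_1 maps a triangle to the signed sum of its edges. For instance
  ∂[v_1,v_2,v_6] = [v_2,v_6] − [v_1,v_6] + [v_1,v_2],
  ∂[v_2,v_5,v_6] = [v_5,v_6] − [v_2,v_6] + [v_2,v_5].
The 21×14 boundary matrix has rank 13 and Smith normal form diag(1,1,1,1,1,1,1,1,1,1,1,1,1).

Reading off H_k = ker ∂_k / im ∂_{k+1}:

  H_0: rank C_0 − rank ∂_1 = 7 − 6 = 1, and the invariant factors of ∂_1 are all 1, so H_0 ≅ Z.
  H_1: rank ker ∂_1 − rank ∂_2 = (21 − 6) − 13 = 2, and the invariant factors of ∂_2 are all 1, so H_1 ≅ Z^2.
  H_2: rank ker ∂_2 − rank ∂_3 = (14 − 13) − 0 = 1, and there is no ∂_3, so H_2 ≅ Z.

As a check, the Euler characteristic is 7 − 21 + 14 = 0, which agrees with 1 − 2 + 1 = 0.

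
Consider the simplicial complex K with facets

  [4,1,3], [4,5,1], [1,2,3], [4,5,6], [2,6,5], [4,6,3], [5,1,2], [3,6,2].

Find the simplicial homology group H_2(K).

We work with the vertex ordering 1 < 2 < 3 < 4 < 5 < 6. The simplices of K, each written with vertices in increasing order, are:

  0-simplices (6): [1], [2], [3], [4], [5], [6]
  1-simplices (12): [1,2], [1,3], [1,4], [1,5], [2,3], [2,5], [2,6], [3,4], [3,6], [4,5], [4,6], [5,6]
  2-simplices (8): [1,2,3], [1,2,5], [1,3,4], [1,4,5], [2,3,6], [2,5,6], [3,4,6], [4,5,6]

so the chain groups are C_0 ≅ Z^6, C_1 ≅ Z^12, C_2 ≅ Z^8.

∂_1: C_1 → C_0 maps an edge to its endpoints' difference, ∂[p,q] = q − p. For instance
  ∂[3,4] = [4] − [3].
The resulting 6×12 matrix has rank 5, and its Smith normal form has invariant factors (1,1,1,1,1).

Boundary ∂_2: C_2 → C_1 maps a triangle to the signed sum of its edges. For instance
  ∂[1,3,4] = [3,4] − [1,4] + [1,3],
  ∂[1,4,5] = [4,5] − [1,5] + [1,4].
The 12×8 boundary matrix has rank 7 and Smith normal form diag(1,1,1,1,1,1,1).

Reading off H_k = ker ∂_k / im ∂_{k+1}:

  H_2: rank ker ∂_2 − rank ∂_3 = (8 − 7) − 0 = 1, and there is no ∂_3, so H_2 ≅ Z.

(K is a triangulation of the 2-sphere S^2.)

H_2 = Z.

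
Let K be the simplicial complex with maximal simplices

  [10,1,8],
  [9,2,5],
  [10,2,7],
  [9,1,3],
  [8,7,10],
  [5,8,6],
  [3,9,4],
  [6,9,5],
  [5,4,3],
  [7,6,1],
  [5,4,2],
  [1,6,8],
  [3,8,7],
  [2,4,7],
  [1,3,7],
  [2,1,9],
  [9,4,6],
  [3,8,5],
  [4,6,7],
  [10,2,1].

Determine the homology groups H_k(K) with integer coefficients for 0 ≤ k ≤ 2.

H_0 = Z,  H_1 = Z ⊕ Z/2,  H_2 = 0.

Order the vertices as 1 < 2 < 3 < 4 < 5 < 6 < 7 < 8 < 9 < 10. Listing each simplex with vertices in this order, K has dimension 2 with simplices:

  0-simplices (10): [1], [2], [3], [4], [5], [6], [7], [8], [9], [10]
  1-simplices (30): (30 of them)
  2-simplices (20): (20 of them)

Hence C_0 ≅ Z^10, C_1 ≅ Z^30, C_2 ≅ Z^20.

Boundary ∂_1: C_1 → C_0 is given by ∂[p,q] = [q] − [p]. For instance
  ∂[2,5] = [5] − [2].
The resulting 10×30 matrix has rank 9, and its Smith normal form has invariant factors (1,1,1,1,1,1,1,1,1).

The boundary map ∂_2: C_2 → C_1 acts by ∂[p,q,r] = [q,r] − [p,r] + [p,q]. For instance
  ∂[1,2,9] = [2,9] − [1,9] + [1,2],
  ∂[1,6,7] = [6,7] − [1,7] + [1,6].
This gives a 30×20 integer matrix of rank 20; reducing to Smith normal form yields diagonal entries (1,1,1,1,1,1,1,1,1,1,1,1,1,1,1,1,1,1,1,2).

Reading off H_k = ker ∂_k / im ∂_{k+1}:

  H_0: rank C_0 − rank ∂_1 = 10 − 9 = 1, and the invariant factors of ∂_1 are all 1, so H_0 ≅ Z.
  H_1: rank ker ∂_1 − rank ∂_2 = (30 − 9) − 20 = 1, and ∂_2 has invariant factor 2 > 1, so H_1 ≅ Z ⊕ Z/2.
  H_2: rank ker ∂_2 − rank ∂_3 = (20 − 20) − 0 = 0, and there is no ∂_3, so H_2 ≅ 0.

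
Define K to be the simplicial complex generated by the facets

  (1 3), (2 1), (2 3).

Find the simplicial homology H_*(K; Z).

H_0 = Z,  H_1 = Z.

We work with the vertex ordering 1 < 2 < 3. The simplices of K, each written with vertices in increasing order, are:

  0-simplices (3): [1], [2], [3]
  1-simplices (3): [1,2], [1,3], [2,3]

Hence C_0 ≅ Z^3, C_1 ≅ Z^3.

Boundary ∂_1: C_1 → C_0 maps an edge to its endpoints' difference, ∂[p,q] = q − p.
The 3×3 boundary matrix has rank 2 and Smith normal form diag(1,1).

Now H_k = ker ∂_k / im ∂_{k+1}, so:

  H_0: rank C_0 − rank ∂_1 = 3 − 2 = 1, and the invariant factors of ∂_1 are all 1, so H_0 ≅ Z.
  H_1: rank ker ∂_1 − rank ∂_2 = (3 − 2) − 0 = 1, and there is no ∂_2, so H_1 ≅ Z.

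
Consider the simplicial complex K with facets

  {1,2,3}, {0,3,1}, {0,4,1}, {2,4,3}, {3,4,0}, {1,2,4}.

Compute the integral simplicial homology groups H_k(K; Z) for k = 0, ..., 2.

Take the total order 0 < 1 < 2 < 3 < 4 on the vertex set. Then K (dimension 2) consists of the simplices:

  0-simplices (5): [0], [1], [2], [3], [4]
  1-simplices (9): [0,1], [0,3], [0,4], [1,2], [1,3], [1,4], [2,3], [2,4], [3,4]
  2-simplices (6): [0,1,3], [0,1,4], [0,3,4], [1,2,3], [1,2,4], [2,3,4]

giving chain groups C_0 ≅ Z^5, C_1 ≅ Z^9, C_2 ≅ Z^6.

Boundary ∂_1: C_1 → C_0 maps an edge to its endpoints' difference, ∂[p,q] = q − p.
The resulting 5×9 matrix has rank 4, and its Smith normal form has invariant factors (1,1,1,1).

Boundary ∂_2: C_2 → C_1 acts by ∂[p,q,r] = [q,r] − [p,r] + [p,q]. For instance
  ∂[1,2,3] = [2,3] − [1,3] + [1,2],
  ∂[0,1,3] = [1,3] − [0,3] + [0,1].
As a 9×6 matrix over Z this has rank 5, with invariant factors (1,1,1,1,1).

From H_k ≅ ker(∂_k) / im(∂_{k+1}) we obtain:

  H_0: rank C_0 − rank ∂_1 = 5 − 4 = 1, and the invariant factors of ∂_1 are all 1, so H_0 ≅ Z.
  H_1: rank ker ∂_1 − rank ∂_2 = (9 − 4) − 5 = 0, and the invariant factors of ∂_2 are all 1, so H_1 ≅ 0.
  H_2: rank ker ∂_2 − rank ∂_3 = (6 − 5) − 0 = 1, and there is no ∂_3, so H_2 ≅ Z.

H_0 = Z,  H_1 = 0,  H_2 = Z.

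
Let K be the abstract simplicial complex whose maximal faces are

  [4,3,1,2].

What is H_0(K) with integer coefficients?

Take the total order 1 < 2 < 3 < 4 on the vertex set. Then K (dimension 3) consists of the simplices:

  0-simplices (4): [1], [2], [3], [4]
  1-simplices (6): [1,2], [1,3], [1,4], [2,3], [2,4], [3,4]
  2-simplices (4): [1,2,3], [1,2,4], [1,3,4], [2,3,4]
  3-simplices (1): [1,2,3,4]

Hence C_0 ≅ Z^4, C_1 ≅ Z^6, C_2 ≅ Z^4, C_3 ≅ Z^1.

Boundary ∂_1: C_1 → C_0 sends each edge [p,q] (with p < q) to q − p. For instance
  ∂[2,4] = [4] − [2].
The resulting 4×6 matrix has rank 3, and its Smith normal form has invariant factors (1,1,1).

∂_2: C_2 → C_1 sends each 2-simplex [p,q,r] to [q,r] − [p,r] + [p,q]. For instance
  ∂[1,3,4] = [3,4] − [1,4] + [1,3],
  ∂[1,2,3] = [2,3] − [1,3] + [1,2].
The resulting 6×4 matrix has rank 3, and its Smith normal form has invariant factors (1,1,1).

Boundary ∂_3: C_3 → C_2 sends each 3-simplex σ to the alternating sum Σ_i (−1)^i (σ with its i-th vertex removed). For instance
  ∂[1,2,3,4] = [2,3,4] − [1,3,4] + [1,2,4] − [1,2,3].
As a 4×1 matrix over Z this has rank 1, with invariant factors (1).

From H_k ≅ ker(∂_k) / im(∂_{k+1}) we obtain:

  H_0: rank C_0 − rank ∂_1 = 4 − 3 = 1, and the invariant factors of ∂_1 are all 1, so H_0 = Z.

(K is a triangulation of the 3-simplex.)

H_0 ≅ Z.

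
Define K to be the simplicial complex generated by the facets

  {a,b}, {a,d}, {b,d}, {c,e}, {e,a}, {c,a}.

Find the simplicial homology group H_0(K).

Order the vertices as a < b < c < d < e. Listing each simplex with vertices in this order, K has dimension 1 with simplices:

  0-simplices (5): a, b, c, d, e
  1-simplices (6): ab, ac, ad, ae, bd, ce

so the chain groups are C_0 ≅ Z^5, C_1 ≅ Z^6.

The boundary map ∂_1: C_1 → C_0 sends each edge [p,q] (with p < q) to q − p.
As a 5×6 matrix over Z this has rank 4, with invariant factors (1,1,1,1).

Computing H_k = (kernel of ∂_k) / (image of ∂_{k+1}):

  H_0: rank C_0 − rank ∂_1 = 5 − 4 = 1, and the invariant factors of ∂_1 are all 1, so H_0 = Z.

H_0 = Z.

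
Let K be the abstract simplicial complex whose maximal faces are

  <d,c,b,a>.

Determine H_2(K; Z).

Fix the vertex order a < b < c < d and write every simplex with vertices in increasing order. Then dim K = 3 and the simplices of K are:

  0-simplices (4): a, b, c, d
  1-simplices (6): ab, ac, ad, bc, bd, cd
  2-simplices (4): abc, abd, acd, bcd
  3-simplices (1): abcd

giving chain groups C_0 ≅ Z^4, C_1 ≅ Z^6, C_2 ≅ Z^4, C_3 ≅ Z^1.

The boundary map ∂_1: C_1 → C_0 maps an edge to its endpoints' difference, ∂[p,q] = q − p. For instance
  ∂bd = d − b.
The 4×6 boundary matrix has rank 3 and Smith normal form diag(1,1,1).

Boundary ∂_2: C_2 → C_1 sends each 2-simplex [p,q,r] to [q,r] − [p,r] + [p,q]. For instance
  ∂abc = bc − ac + ab,
  ∂bcd = cd − bd + bc.
As a 6×4 matrix over Z this has rank 3, with invariant factors (1,1,1).

The boundary map ∂_3: C_3 → C_2 sends each 3-simplex σ to the alternating sum Σ_i (−1)^i (σ with its i-th vertex removed). For instance
  ∂abcd = bcd − acd + abd − abc.
As a 4×1 matrix over Z this has rank 1, with invariant factors (1).

Now H_k = ker ∂_k / im ∂_{k+1}, so:

  H_2: rank ker ∂_2 − rank ∂_3 = (4 − 3) − 1 = 0, and the invariant factors of ∂_3 are all 1, so H_2 ≅ 0.

H_2 ≅ 0.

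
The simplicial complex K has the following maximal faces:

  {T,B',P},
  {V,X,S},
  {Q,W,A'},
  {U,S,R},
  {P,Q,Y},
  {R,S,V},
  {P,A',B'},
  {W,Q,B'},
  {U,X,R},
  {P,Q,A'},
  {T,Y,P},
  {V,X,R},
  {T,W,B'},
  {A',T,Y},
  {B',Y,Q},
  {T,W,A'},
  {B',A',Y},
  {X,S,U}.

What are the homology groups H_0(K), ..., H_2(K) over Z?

We work with the vertex ordering P < Q < R < S < T < U < V < W < X < Y < A' < B'. The simplices of K, each written with vertices in increasing order, are:

  0-simplices (12): [P], [Q], [R], [S], [T], [U], [V], [W], [X], [Y], [A'], [B']
  1-simplices (27): (27 of them)
  2-simplices (18): (18 of them)

giving chain groups C_0 ≅ Z^12, C_1 ≅ Z^27, C_2 ≅ Z^18.

The boundary map ∂_1: C_1 → C_0 maps an edge to its endpoints' difference, ∂[p,q] = q − p. For instance
  ∂[R,V] = [V] − [R].
This gives a 12×27 integer matrix of rank 10; reducing to Smith normal form yields diagonal entries (1,1,1,1,1,1,1,1,1,1).

∂_2: C_2 → C_1 maps a triangle to the signed sum of its edges. For instance
  ∂[S,V,X] = [V,X] − [S,X] + [S,V],
  ∂[P,T,B'] = [T,B'] − [P,B'] + [P,T].
The 27×18 boundary matrix has rank 17 and Smith normal form diag(1,1,1,1,1,1,1,1,1,1,1,1,1,1,1,1,2).

Now H_k = ker ∂_k / im ∂_{k+1}, so:

  H_0: rank C_0 − rank ∂_1 = 12 − 10 = 2, and the invariant factors of ∂_1 are all 1, so H_0 ≅ Z^2.
  H_1: rank ker ∂_1 − rank ∂_2 = (27 − 10) − 17 = 0, and ∂_2 has invariant factor 2 > 1, so H_1 ≅ Z/2.
  H_2: rank ker ∂_2 − rank ∂_3 = (18 − 17) − 0 = 1, and there is no ∂_3, so H_2 ≅ Z.

H_0 = Z^2,  H_1 = Z/2,  H_2 = Z.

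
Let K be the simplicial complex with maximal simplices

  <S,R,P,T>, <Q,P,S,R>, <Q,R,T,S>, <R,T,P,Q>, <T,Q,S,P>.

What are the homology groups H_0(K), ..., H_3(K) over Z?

H_0 ≅ Z,  H_1 = 0,  H_2 = 0,  H_3 ≅ Z.

We work with the vertex ordering P < Q < R < S < T. The simplices of K, each written with vertices in increasing order, are:

  0-simplices (5): P, Q, R, S, T
  1-simplices (10): PQ, PR, PS, PT, QR, QS, QT, RS, RT, ST
  2-simplices (10): PQR, PQS, PQT, PRS, PRT, PST, QRS, QRT, QST, RST
  3-simplices (5): PQRS, PQRT, PQST, PRST, QRST

giving chain groups C_0 ≅ Z^5, C_1 ≅ Z^10, C_2 ≅ Z^10, C_3 ≅ Z^5.

∂_1: C_1 → C_0 sends each edge [p,q] (with p < q) to q − p.
As a 5×10 matrix over Z this has rank 4, with invariant factors (1,1,1,1).

∂_2: C_2 → C_1 acts by ∂[p,q,r] = [q,r] − [p,r] + [p,q]. For instance
  ∂PRT = RT − PT + PR,
  ∂QST = ST − QT + QS.
The 10×10 boundary matrix has rank 6 and Smith normal form diag(1,1,1,1,1,1).

∂_3: C_3 → C_2 sends each 3-simplex σ to the alternating sum Σ_i (−1)^i (σ with its i-th vertex removed). For instance
  ∂PQST = QST − PST + PQT − PQS,
  ∂PQRS = QRS − PRS + PQS − PQR.
This gives a 10×5 integer matrix of rank 4; reducing to Smith normal form yields diagonal entries (1,1,1,1).

Reading off H_k = ker ∂_k / im ∂_{k+1}:

  H_0: rank C_0 − rank ∂_1 = 5 − 4 = 1, and the invariant factors of ∂_1 are all 1, so H_0 = Z.
  H_1: rank ker ∂_1 − rank ∂_2 = (10 − 4) − 6 = 0, and the invariant factors of ∂_2 are all 1, so H_1 = 0.
  H_2: rank ker ∂_2 − rank ∂_3 = (10 − 6) − 4 = 0, and the invariant factors of ∂_3 are all 1, so H_2 = 0.
  H_3: rank ker ∂_3 − rank ∂_4 = (5 − 4) − 0 = 1, and there is no ∂_4, so H_3 = Z.

As a check, the Euler characteristic is 5 − 10 + 10 − 5 = 0, which agrees with 1 − 0 + 0 − 1 = 0.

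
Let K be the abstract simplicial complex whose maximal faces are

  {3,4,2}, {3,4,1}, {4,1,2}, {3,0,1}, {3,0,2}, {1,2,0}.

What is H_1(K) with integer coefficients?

Fix the vertex order 0 < 1 < 2 < 3 < 4 and write every simplex with vertices in increasing order. Then dim K = 2 and the simplices of K are:

  0-simplices (5): [0], [1], [2], [3], [4]
  1-simplices (9): [0,1], [0,2], [0,3], [1,2], [1,3], [1,4], [2,3], [2,4], [3,4]
  2-simplices (6): [0,1,2], [0,1,3], [0,2,3], [1,2,4], [1,3,4], [2,3,4]

so the chain groups are C_0 ≅ Z^5, C_1 ≅ Z^9, C_2 ≅ Z^6.

The boundary map ∂_1: C_1 → C_0 is given by ∂[p,q] = [q] − [p].
As a 5×9 matrix over Z this has rank 4, with invariant factors (1,1,1,1).

The boundary map ∂_2: C_2 → C_1 maps a triangle to the signed sum of its edges. For instance
  ∂[1,2,4] = [2,4] − [1,4] + [1,2],
  ∂[0,1,2] = [1,2] − [0,2] + [0,1].
As a 9×6 matrix over Z this has rank 5, with invariant factors (1,1,1,1,1).

Now H_k = ker ∂_k / im ∂_{k+1}, so:

  H_1: rank ker ∂_1 − rank ∂_2 = (9 − 4) − 5 = 0, and the invariant factors of ∂_2 are all 1, so H_1 ≅ 0.

(K is a triangulation of the 2-sphere S^2.)

H_1 ≅ 0.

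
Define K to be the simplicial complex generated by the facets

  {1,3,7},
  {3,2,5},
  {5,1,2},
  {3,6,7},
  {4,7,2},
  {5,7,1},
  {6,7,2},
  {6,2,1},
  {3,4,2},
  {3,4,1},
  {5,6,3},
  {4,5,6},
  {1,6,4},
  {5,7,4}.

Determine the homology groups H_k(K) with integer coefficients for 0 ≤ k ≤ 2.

H_0 ≅ Z,  H_1 ≅ Z^2,  H_2 ≅ Z.

Fix the vertex order 1 < 2 < 3 < 4 < 5 < 6 < 7 and write every simplex with vertices in increasing order. Then dim K = 2 and the simplices of K are:

  0-simplices (7): [1], [2], [3], [4], [5], [6], [7]
  1-simplices (21): [1,2], [1,3], [1,4], [1,5], [1,6], [1,7], [2,3], [2,4], [2,5], [2,6], [2,7], [3,4], [3,5], [3,6], [3,7], [4,5], [4,6], [4,7], [5,6], [5,7], [6,7]
  2-simplices (14): [1,2,5], [1,2,6], [1,3,4], [1,3,7], [1,4,6], [1,5,7], [2,3,4], [2,3,5], [2,4,7], [2,6,7], [3,5,6], [3,6,7], [4,5,6], [4,5,7]

Hence C_0 ≅ Z^7, C_1 ≅ Z^21, C_2 ≅ Z^14.

Boundary ∂_1: C_1 → C_0 sends each edge [p,q] (with p < q) to q − p.
This gives a 7×21 integer matrix of rank 6; reducing to Smith normal form yields diagonal entries (1,1,1,1,1,1).

Boundary ∂_2: C_2 → C_1 sends each 2-simplex [p,q,r] to [q,r] − [p,r] + [p,q]. For instance
  ∂[1,2,5] = [2,5] − [1,5] + [1,2],
  ∂[2,3,4] = [3,4] − [2,4] + [2,3].
The 21×14 boundary matrix has rank 13 and Smith normal form diag(1,1,1,1,1,1,1,1,1,1,1,1,1).

Computing H_k = (kernel of ∂_k) / (image of ∂_{k+1}):

  H_0: rank C_0 − rank ∂_1 = 7 − 6 = 1, and the invariant factors of ∂_1 are all 1, so H_0 = Z.
  H_1: rank ker ∂_1 − rank ∂_2 = (21 − 6) − 13 = 2, and the invariant factors of ∂_2 are all 1, so H_1 = Z^2.
  H_2: rank ker ∂_2 − rank ∂_3 = (14 − 13) − 0 = 1, and there is no ∂_3, so H_2 = Z.

As a check, the Euler characteristic is 7 − 21 + 14 = 0, which agrees with 1 − 2 + 1 = 0.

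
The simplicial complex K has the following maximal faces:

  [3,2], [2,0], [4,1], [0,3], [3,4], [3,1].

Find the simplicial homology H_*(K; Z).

H_0 = Z,  H_1 = Z^2.

Order the vertices as 0 < 1 < 2 < 3 < 4. Listing each simplex with vertices in this order, K has dimension 1 with simplices:

  0-simplices (5): [0], [1], [2], [3], [4]
  1-simplices (6): [0,2], [0,3], [1,3], [1,4], [2,3], [3,4]

giving chain groups C_0 ≅ Z^5, C_1 ≅ Z^6.

∂_1: C_1 → C_0 maps an edge to its endpoints' difference, ∂[p,q] = q − p. For instance
  ∂[0,2] = [2] − [0].
The resulting 5×6 matrix has rank 4, and its Smith normal form has invariant factors (1,1,1,1).

Computing H_k = (kernel of ∂_k) / (image of ∂_{k+1}):

  H_0: rank C_0 − rank ∂_1 = 5 − 4 = 1, and the invariant factors of ∂_1 are all 1, so H_0 ≅ Z.
  H_1: rank ker ∂_1 − rank ∂_2 = (6 − 4) − 0 = 2, and there is no ∂_2, so H_1 ≅ Z^2.

As a check, the Euler characteristic is 5 − 6 = -1, which agrees with 1 − 2 = -1.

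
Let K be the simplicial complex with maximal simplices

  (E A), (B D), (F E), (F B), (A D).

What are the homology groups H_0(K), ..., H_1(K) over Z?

Order the vertices as A < B < D < E < F. Listing each simplex with vertices in this order, K has dimension 1 with simplices:

  0-simplices (5): A, B, D, E, F
  1-simplices (5): AD, AE, BD, BF, EF

Hence C_0 ≅ Z^5, C_1 ≅ Z^5.

The boundary map ∂_1: C_1 → C_0 sends each edge [p,q] (with p < q) to q − p.
This gives a 5×5 integer matrix of rank 4; reducing to Smith normal form yields diagonal entries (1,1,1,1).

Computing H_k = (kernel of ∂_k) / (image of ∂_{k+1}):

  H_0: rank C_0 − rank ∂_1 = 5 − 4 = 1, and the invariant factors of ∂_1 are all 1, so H_0 ≅ Z.
  H_1: rank ker ∂_1 − rank ∂_2 = (5 − 4) − 0 = 1, and there is no ∂_2, so H_1 ≅ Z.

H_0 ≅ Z,  H_1 ≅ Z.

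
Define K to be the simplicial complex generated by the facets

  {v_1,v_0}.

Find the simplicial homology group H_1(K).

We work with the vertex ordering v_0 < v_1. The simplices of K, each written with vertices in increasing order, are:

  0-simplices (2): [v_0], [v_1]
  1-simplices (1): [v_0,v_1]

Hence C_0 ≅ Z^2, C_1 ≅ Z^1.

∂_1: C_1 → C_0 maps an edge to its endpoints' difference, ∂[p,q] = q − p. For instance
  ∂[v_0,v_1] = [v_1] − [v_0].
As a 2×1 matrix over Z this has rank 1, with invariant factors (1).

Now H_k = ker ∂_k / im ∂_{k+1}, so:

  H_1: rank ker ∂_1 − rank ∂_2 = (1 − 1) − 0 = 0, and there is no ∂_2, so H_1 = 0.

(K is a triangulation of the 1-simplex.)

H_1 ≅ 0.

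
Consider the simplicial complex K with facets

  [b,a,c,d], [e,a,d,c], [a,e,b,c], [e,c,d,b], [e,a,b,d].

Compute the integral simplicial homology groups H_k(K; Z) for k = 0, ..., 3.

H_0 ≅ Z,  H_1 = 0,  H_2 = 0,  H_3 ≅ Z.

K has 5 vertices, 10 edges, 10 triangles, 5 3-simplices.
rank ∂_0 = 0, rank ∂_1 = 4 ⇒ b_0 = 5 − 0 − 4 = 1; all invariant factors of ∂_1 are 1 so no torsion. So H_0 = Z.
rank ∂_1 = 4, rank ∂_2 = 6 ⇒ b_1 = 10 − 4 − 6 = 0; all invariant factors of ∂_2 are 1 so no torsion. So H_1 = 0.
rank ∂_2 = 6, rank ∂_3 = 4 ⇒ b_2 = 10 − 6 − 4 = 0; all invariant factors of ∂_3 are 1 so no torsion. So H_2 = 0.
rank ∂_3 = 4, rank ∂_4 = 0 ⇒ b_3 = 5 − 4 − 0 = 1. So H_3 = Z.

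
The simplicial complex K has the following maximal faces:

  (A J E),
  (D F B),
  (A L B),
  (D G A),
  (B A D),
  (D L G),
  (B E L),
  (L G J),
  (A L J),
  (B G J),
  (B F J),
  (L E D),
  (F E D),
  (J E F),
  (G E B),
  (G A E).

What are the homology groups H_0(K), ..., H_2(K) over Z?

Order the vertices as A < B < D < E < F < G < J < L. Listing each simplex with vertices in this order, K has dimension 2 with simplices:

  0-simplices (8): A, B, D, E, F, G, J, L
  1-simplices (24): AB, AD, AE, AG, AJ, AL, BD, BE, BF, BG, BJ, BL, DE, DF, DG, DL, EF, EG, EJ, EL, FJ, GJ, GL, JL
  2-simplices (16): ABD, ABL, ADG, AEG, AEJ, AJL, BDF, BEG, BEL, BFJ, BGJ, DEF, DEL, DGL, EFJ, GJL

so the chain groups are C_0 ≅ Z^8, C_1 ≅ Z^24, C_2 ≅ Z^16.

The boundary map ∂_1: C_1 → C_0 is given by ∂[p,q] = [q] − [p]. For instance
  ∂AB = B − A.
This gives a 8×24 integer matrix of rank 7; reducing to Smith normal form yields diagonal entries (1,1,1,1,1,1,1).

∂_2: C_2 → C_1 maps a triangle to the signed sum of its edges. For instance
  ∂ABD = BD − AD + AB,
  ∂BEG = EG − BG + BE.
As a 24×16 matrix over Z this has rank 15, with invariant factors (1,1,1,1,1,1,1,1,1,1,1,1,1,1,1).

From H_k ≅ ker(∂_k) / im(∂_{k+1}) we obtain:

  H_0: rank C_0 − rank ∂_1 = 8 − 7 = 1, and the invariant factors of ∂_1 are all 1, so H_0 = Z.
  H_1: rank ker ∂_1 − rank ∂_2 = (24 − 7) − 15 = 2, and the invariant factors of ∂_2 are all 1, so H_1 = Z^2.
  H_2: rank ker ∂_2 − rank ∂_3 = (16 − 15) − 0 = 1, and there is no ∂_3, so H_2 = Z.

H_0 ≅ Z,  H_1 ≅ Z^2,  H_2 ≅ Z.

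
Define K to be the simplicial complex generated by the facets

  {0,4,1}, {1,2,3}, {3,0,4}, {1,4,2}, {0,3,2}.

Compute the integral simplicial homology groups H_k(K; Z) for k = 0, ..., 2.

K has 5 vertices, 10 edges, 5 triangles.
rank ∂_0 = 0, rank ∂_1 = 4 ⇒ b_0 = 5 − 0 − 4 = 1; all invariant factors of ∂_1 are 1 so no torsion. So H_0 = Z.
rank ∂_1 = 4, rank ∂_2 = 5 ⇒ b_1 = 10 − 4 − 5 = 1; all invariant factors of ∂_2 are 1 so no torsion. So H_1 = Z.
rank ∂_2 = 5, rank ∂_3 = 0 ⇒ b_2 = 5 − 5 − 0 = 0. So H_2 = 0.

H_0 = Z,  H_1 = Z,  H_2 = 0.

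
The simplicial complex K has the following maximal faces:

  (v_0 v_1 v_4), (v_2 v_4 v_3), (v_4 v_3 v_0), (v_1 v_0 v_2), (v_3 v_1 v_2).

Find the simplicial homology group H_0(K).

H_0 = Z.

We work with the vertex ordering v_0 < v_1 < v_2 < v_3 < v_4. The simplices of K, each written with vertices in increasing order, are:

  0-simplices (5): [v_0], [v_1], [v_2], [v_3], [v_4]
  1-simplices (10): [v_0,v_1], [v_0,v_2], [v_0,v_3], [v_0,v_4], [v_1,v_2], [v_1,v_3], [v_1,v_4], [v_2,v_3], [v_2,v_4], [v_3,v_4]
  2-simplices (5): [v_0,v_1,v_2], [v_0,v_1,v_4], [v_0,v_3,v_4], [v_1,v_2,v_3], [v_2,v_3,v_4]

giving chain groups C_0 ≅ Z^5, C_1 ≅ Z^10, C_2 ≅ Z^5.

The boundary map ∂_1: C_1 → C_0 sends each edge [p,q] (with p < q) to q − p. For instance
  ∂[v_1,v_4] = [v_4] − [v_1].
This gives a 5×10 integer matrix of rank 4; reducing to Smith normal form yields diagonal entries (1,1,1,1).

The boundary map ∂_2: C_2 → C_1 sends each 2-simplex [p,q,r] to [q,r] − [p,r] + [p,q]. For instance
  ∂[v_1,v_2,v_3] = [v_2,v_3] − [v_1,v_3] + [v_1,v_2],
  ∂[v_0,v_1,v_4] = [v_1,v_4] − [v_0,v_4] + [v_0,v_1].
As a 10×5 matrix over Z this has rank 5, with invariant factors (1,1,1,1,1).

Reading off H_k = ker ∂_k / im ∂_{k+1}:

  H_0: rank C_0 − rank ∂_1 = 5 − 4 = 1, and the invariant factors of ∂_1 are all 1, so H_0 ≅ Z.

(K is a triangulation of the Möbius band.)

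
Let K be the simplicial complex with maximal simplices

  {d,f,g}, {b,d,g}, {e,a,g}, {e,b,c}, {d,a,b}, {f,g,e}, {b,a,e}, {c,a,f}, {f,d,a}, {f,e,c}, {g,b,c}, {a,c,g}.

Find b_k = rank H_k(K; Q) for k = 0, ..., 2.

b_0 = 1, b_1 = 0, b_2 = 0.

We work with the vertex ordering a < b < c < d < e < f < g. The simplices of K, each written with vertices in increasing order, are:

  0-simplices (7): a, b, c, d, e, f, g
  1-simplices (18): ab, ac, ad, ae, af, ag, bc, bd, be, bg, ce, cf, cg, df, dg, ef, eg, fg
  2-simplices (12): abd, abe, acf, acg, adf, aeg, bce, bcg, bdg, cef, dfg, efg

giving chain groups C_0 ≅ Z^7, C_1 ≅ Z^18, C_2 ≅ Z^12.

∂_1: C_1 → C_0 is given by ∂[p,q] = [q] − [p].
The 7×18 boundary matrix has rank 6 and Smith normal form diag(1,1,1,1,1,1).

Boundary ∂_2: C_2 → C_1 maps a triangle to the signed sum of its edges. For instance
  ∂adf = df − af + ad,
  ∂bdg = dg − bg + bd.
The 18×12 boundary matrix has rank 12 and Smith normal form diag(1,1,1,1,1,1,1,1,1,1,1,2).

From H_k ≅ ker(∂_k) / im(∂_{k+1}) we obtain:

  H_0: rank C_0 − rank ∂_1 = 7 − 6 = 1, and the invariant factors of ∂_1 are all 1, so H_0 = Z.
  H_1: rank ker ∂_1 − rank ∂_2 = (18 − 6) − 12 = 0, and ∂_2 has invariant factor 2 > 1, so H_1 = Z/2.
  H_2: rank ker ∂_2 − rank ∂_3 = (12 − 12) − 0 = 0, and there is no ∂_3, so H_2 = 0.

(K is a triangulation of the real projective plane RP^2.)

Hence the Betti numbers are b_0 = 1, b_1 = 0, b_2 = 0.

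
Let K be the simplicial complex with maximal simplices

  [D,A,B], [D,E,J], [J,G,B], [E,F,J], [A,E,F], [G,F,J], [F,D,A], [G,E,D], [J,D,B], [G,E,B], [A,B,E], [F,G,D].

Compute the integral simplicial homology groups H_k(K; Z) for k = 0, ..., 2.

H_0 ≅ Z,  H_1 ≅ Z/2Z,  H_2 = 0.

We work with the vertex ordering A < B < D < E < F < G < J. The simplices of K, each written with vertices in increasing order, are:

  0-simplices (7): A, B, D, E, F, G, J
  1-simplices (18): AB, AD, AE, AF, BD, BE, BG, BJ, DE, DF, DG, DJ, EF, EG, EJ, FG, FJ, GJ
  2-simplices (12): ABD, ABE, ADF, AEF, BDJ, BEG, BGJ, DEG, DEJ, DFG, EFJ, FGJ

Hence C_0 ≅ Z^7, C_1 ≅ Z^18, C_2 ≅ Z^12.

∂_1: C_1 → C_0 maps an edge to its endpoints' difference, ∂[p,q] = q − p. For instance
  ∂EJ = J − E.
As a 7×18 matrix over Z this has rank 6, with invariant factors (1,1,1,1,1,1).

∂_2: C_2 → C_1 acts by ∂[p,q,r] = [q,r] − [p,r] + [p,q]. For instance
  ∂FGJ = GJ − FJ + FG,
  ∂ADF = DF − AF + AD.
This gives a 18×12 integer matrix of rank 12; reducing to Smith normal form yields diagonal entries (1,1,1,1,1,1,1,1,1,1,1,2).

From H_k ≅ ker(∂_k) / im(∂_{k+1}) we obtain:

  H_0: rank C_0 − rank ∂_1 = 7 − 6 = 1, and the invariant factors of ∂_1 are all 1, so H_0 ≅ Z.
  H_1: rank ker ∂_1 − rank ∂_2 = (18 − 6) − 12 = 0, and ∂_2 has invariant factor 2 > 1, so H_1 ≅ Z/2Z.
  H_2: rank ker ∂_2 − rank ∂_3 = (12 − 12) − 0 = 0, and there is no ∂_3, so H_2 ≅ 0.

As a check, the Euler characteristic is 7 − 18 + 12 = 1, which agrees with 1 − 0 + 0 = 1.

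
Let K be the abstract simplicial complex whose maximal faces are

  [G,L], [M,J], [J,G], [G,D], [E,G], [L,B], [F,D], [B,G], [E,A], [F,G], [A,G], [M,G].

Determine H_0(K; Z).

H_0 = Z.

Take the total order A < B < D < E < F < G < J < L < M on the vertex set. Then K (dimension 1) consists of the simplices:

  0-simplices (9): A, B, D, E, F, G, J, L, M
  1-simplices (12): AE, AG, BG, BL, DF, DG, EG, FG, GJ, GL, GM, JM

so the chain groups are C_0 ≅ Z^9, C_1 ≅ Z^12.

Boundary ∂_1: C_1 → C_0 is given by ∂[p,q] = [q] − [p]. For instance
  ∂EG = G − E.
The resulting 9×12 matrix has rank 8, and its Smith normal form has invariant factors (1,1,1,1,1,1,1,1).

Now H_k = ker ∂_k / im ∂_{k+1}, so:

  H_0: rank C_0 − rank ∂_1 = 9 − 8 = 1, and the invariant factors of ∂_1 are all 1, so H_0 ≅ Z.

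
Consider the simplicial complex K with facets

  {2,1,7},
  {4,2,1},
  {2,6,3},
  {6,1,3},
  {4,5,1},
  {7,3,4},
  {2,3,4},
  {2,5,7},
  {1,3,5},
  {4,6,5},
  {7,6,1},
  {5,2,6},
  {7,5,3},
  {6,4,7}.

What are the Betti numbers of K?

Take the total order 1 < 2 < 3 < 4 < 5 < 6 < 7 on the vertex set. Then K (dimension 2) consists of the simplices:

  0-simplices (7): [1], [2], [3], [4], [5], [6], [7]
  1-simplices (21): [1,2], [1,3], [1,4], [1,5], [1,6], [1,7], [2,3], [2,4], [2,5], [2,6], [2,7], [3,4], [3,5], [3,6], [3,7], [4,5], [4,6], [4,7], [5,6], [5,7], [6,7]
  2-simplices (14): [1,2,4], [1,2,7], [1,3,5], [1,3,6], [1,4,5], [1,6,7], [2,3,4], [2,3,6], [2,5,6], [2,5,7], [3,4,7], [3,5,7], [4,5,6], [4,6,7]

giving chain groups C_0 ≅ Z^7, C_1 ≅ Z^21, C_2 ≅ Z^14.

The boundary map ∂_1: C_1 → C_0 is given by ∂[p,q] = [q] − [p]. For instance
  ∂[1,2] = [2] − [1].
As a 7×21 matrix over Z this has rank 6, with invariant factors (1,1,1,1,1,1).

∂_2: C_2 → C_1 sends each 2-simplex [p,q,r] to [q,r] − [p,r] + [p,q]. For instance
  ∂[3,5,7] = [5,7] − [3,7] + [3,5],
  ∂[1,3,5] = [3,5] − [1,5] + [1,3].
This gives a 21×14 integer matrix of rank 13; reducing to Smith normal form yields diagonal entries (1,1,1,1,1,1,1,1,1,1,1,1,1).

Computing H_k = (kernel of ∂_k) / (image of ∂_{k+1}):

  H_0: rank C_0 − rank ∂_1 = 7 − 6 = 1, and the invariant factors of ∂_1 are all 1, so H_0 = Z.
  H_1: rank ker ∂_1 − rank ∂_2 = (21 − 6) − 13 = 2, and the invariant factors of ∂_2 are all 1, so H_1 = Z^2.
  H_2: rank ker ∂_2 − rank ∂_3 = (14 − 13) − 0 = 1, and there is no ∂_3, so H_2 = Z.

As a check, the Euler characteristic is 7 − 21 + 14 = 0, which agrees with 1 − 2 + 1 = 0.

Hence the Betti numbers are b_0 = 1, b_1 = 2, b_2 = 1.

b_0 = 1, b_1 = 2, b_2 = 1.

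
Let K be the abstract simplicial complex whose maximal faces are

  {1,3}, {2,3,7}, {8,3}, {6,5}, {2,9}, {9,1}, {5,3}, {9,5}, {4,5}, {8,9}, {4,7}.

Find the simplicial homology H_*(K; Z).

H_0 = Z,  H_1 = Z^4,  H_2 = 0.

Order the vertices as 1 < 2 < 3 < 4 < 5 < 6 < 7 < 8 < 9. Listing each simplex with vertices in this order, K has dimension 2 with simplices:

  0-simplices (9): [1], [2], [3], [4], [5], [6], [7], [8], [9]
  1-simplices (13): [1,3], [1,9], [2,3], [2,7], [2,9], [3,5], [3,7], [3,8], [4,5], [4,7], [5,6], [5,9], [8,9]
  2-simplices (1): [2,3,7]

giving chain groups C_0 ≅ Z^9, C_1 ≅ Z^13, C_2 ≅ Z^1.

Boundary ∂_1: C_1 → C_0 maps an edge to its endpoints' difference, ∂[p,q] = q − p.
As a 9×13 matrix over Z this has rank 8, with invariant factors (1,1,1,1,1,1,1,1).

The boundary map ∂_2: C_2 → C_1 maps a triangle to the signed sum of its edges. For instance
  ∂[2,3,7] = [3,7] − [2,7] + [2,3].
As a 13×1 matrix over Z this has rank 1, with invariant factors (1).

Computing H_k = (kernel of ∂_k) / (image of ∂_{k+1}):

  H_0: rank C_0 − rank ∂_1 = 9 − 8 = 1, and the invariant factors of ∂_1 are all 1, so H_0 = Z.
  H_1: rank ker ∂_1 − rank ∂_2 = (13 − 8) − 1 = 4, and the invariant factors of ∂_2 are all 1, so H_1 = Z^4.
  H_2: rank ker ∂_2 − rank ∂_3 = (1 − 1) − 0 = 0, and there is no ∂_3, so H_2 = 0.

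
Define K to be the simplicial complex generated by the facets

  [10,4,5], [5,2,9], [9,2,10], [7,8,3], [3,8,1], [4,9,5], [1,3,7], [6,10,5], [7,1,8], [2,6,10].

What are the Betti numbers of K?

b_0 = 2, b_1 = 1, b_2 = 1.

Fix the vertex order 1 < 2 < 3 < 4 < 5 < 6 < 7 < 8 < 9 < 10 and write every simplex with vertices in increasing order. Then dim K = 2 and the simplices of K are:

  0-simplices (10): [1], [2], [3], [4], [5], [6], [7], [8], [9], [10]
  1-simplices (18): [1,3], [1,7], [1,8], [2,5], [2,6], [2,9], [2,10], [3,7], [3,8], [4,5], [4,9], [4,10], [5,6], [5,9], [5,10], [6,10], [7,8], [9,10]
  2-simplices (10): [1,3,7], [1,3,8], [1,7,8], [2,5,9], [2,6,10], [2,9,10], [3,7,8], [4,5,9], [4,5,10], [5,6,10]

giving chain groups C_0 ≅ Z^10, C_1 ≅ Z^18, C_2 ≅ Z^10.

∂_1: C_1 → C_0 maps an edge to its endpoints' difference, ∂[p,q] = q − p.
The 10×18 boundary matrix has rank 8 and Smith normal form diag(1,1,1,1,1,1,1,1).

Boundary ∂_2: C_2 → C_1 maps a triangle to the signed sum of its edges. For instance
  ∂[1,7,8] = [7,8] − [1,8] + [1,7],
  ∂[4,5,10] = [5,10] − [4,10] + [4,5].
As a 18×10 matrix over Z this has rank 9, with invariant factors (1,1,1,1,1,1,1,1,1).

From H_k ≅ ker(∂_k) / im(∂_{k+1}) we obtain:

  H_0: rank C_0 − rank ∂_1 = 10 − 8 = 2, and the invariant factors of ∂_1 are all 1, so H_0 = Z^2.
  H_1: rank ker ∂_1 − rank ∂_2 = (18 − 8) − 9 = 1, and the invariant factors of ∂_2 are all 1, so H_1 = Z.
  H_2: rank ker ∂_2 − rank ∂_3 = (10 − 9) − 0 = 1, and there is no ∂_3, so H_2 = Z.

Hence the Betti numbers are b_0 = 2, b_1 = 1, b_2 = 1.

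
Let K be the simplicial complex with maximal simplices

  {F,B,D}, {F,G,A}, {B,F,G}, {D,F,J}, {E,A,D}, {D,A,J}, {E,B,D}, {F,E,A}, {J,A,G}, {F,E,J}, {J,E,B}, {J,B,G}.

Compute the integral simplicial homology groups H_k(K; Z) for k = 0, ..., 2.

Order the vertices as A < B < D < E < F < G < J. Listing each simplex with vertices in this order, K has dimension 2 with simplices:

  0-simplices (7): A, B, D, E, F, G, J
  1-simplices (18): AD, AE, AF, AG, AJ, BD, BE, BF, BG, BJ, DE, DF, DJ, EF, EJ, FG, FJ, GJ
  2-simplices (12): ADE, ADJ, AEF, AFG, AGJ, BDE, BDF, BEJ, BFG, BGJ, DFJ, EFJ

Hence C_0 ≅ Z^7, C_1 ≅ Z^18, C_2 ≅ Z^12.

Boundary ∂_1: C_1 → C_0 sends each edge [p,q] (with p < q) to q − p. For instance
  ∂DE = E − D.
As a 7×18 matrix over Z this has rank 6, with invariant factors (1,1,1,1,1,1).

The boundary map ∂_2: C_2 → C_1 maps a triangle to the signed sum of its edges. For instance
  ∂BGJ = GJ − BJ + BG,
  ∂BFG = FG − BG + BF.
As a 18×12 matrix over Z this has rank 12, with invariant factors (1,1,1,1,1,1,1,1,1,1,1,2).

Now H_k = ker ∂_k / im ∂_{k+1}, so:

  H_0: rank C_0 − rank ∂_1 = 7 − 6 = 1, and the invariant factors of ∂_1 are all 1, so H_0 = Z.
  H_1: rank ker ∂_1 − rank ∂_2 = (18 − 6) − 12 = 0, and ∂_2 has invariant factor 2 > 1, so H_1 = Z/2.
  H_2: rank ker ∂_2 − rank ∂_3 = (12 − 12) − 0 = 0, and there is no ∂_3, so H_2 = 0.

As a check, the Euler characteristic is 7 − 18 + 12 = 1, which agrees with 1 − 0 + 0 = 1.
(K is a triangulation of the real projective plane RP^2.)

H_0 ≅ Z,  H_1 ≅ Z/2,  H_2 = 0.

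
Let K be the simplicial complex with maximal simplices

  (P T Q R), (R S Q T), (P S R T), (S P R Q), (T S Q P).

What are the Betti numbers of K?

We work with the vertex ordering P < Q < R < S < T. The simplices of K, each written with vertices in increasing order, are:

  0-simplices (5): P, Q, R, S, T
  1-simplices (10): PQ, PR, PS, PT, QR, QS, QT, RS, RT, ST
  2-simplices (10): PQR, PQS, PQT, PRS, PRT, PST, QRS, QRT, QST, RST
  3-simplices (5): PQRS, PQRT, PQST, PRST, QRST

Hence C_0 ≅ Z^5, C_1 ≅ Z^10, C_2 ≅ Z^10, C_3 ≅ Z^5.

The boundary map ∂_1: C_1 → C_0 maps an edge to its endpoints' difference, ∂[p,q] = q − p.
This gives a 5×10 integer matrix of rank 4; reducing to Smith normal form yields diagonal entries (1,1,1,1).

Boundary ∂_2: C_2 → C_1 sends each 2-simplex [p,q,r] to [q,r] − [p,r] + [p,q]. For instance
  ∂PST = ST − PT + PS,
  ∂RST = ST − RT + RS.
As a 10×10 matrix over Z this has rank 6, with invariant factors (1,1,1,1,1,1).

Boundary ∂_3: C_3 → C_2 sends each 3-simplex σ to the alternating sum Σ_i (−1)^i (σ with its i-th vertex removed). For instance
  ∂PRST = RST − PST + PRT − PRS,
  ∂PQRT = QRT − PRT + PQT − PQR.
This gives a 10×5 integer matrix of rank 4; reducing to Smith normal form yields diagonal entries (1,1,1,1).

From H_k ≅ ker(∂_k) / im(∂_{k+1}) we obtain:

  H_0: rank C_0 − rank ∂_1 = 5 − 4 = 1, and the invariant factors of ∂_1 are all 1, so H_0 ≅ Z.
  H_1: rank ker ∂_1 − rank ∂_2 = (10 − 4) − 6 = 0, and the invariant factors of ∂_2 are all 1, so H_1 ≅ 0.
  H_2: rank ker ∂_2 − rank ∂_3 = (10 − 6) − 4 = 0, and the invariant factors of ∂_3 are all 1, so H_2 ≅ 0.
  H_3: rank ker ∂_3 − rank ∂_4 = (5 − 4) − 0 = 1, and there is no ∂_4, so H_3 ≅ Z.

(K is a triangulation of the 3-sphere S^3.)

Hence the Betti numbers are b_0 = 1, b_1 = 0, b_2 = 0, b_3 = 1.

b_0 = 1, b_1 = 0, b_2 = 0, b_3 = 1.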